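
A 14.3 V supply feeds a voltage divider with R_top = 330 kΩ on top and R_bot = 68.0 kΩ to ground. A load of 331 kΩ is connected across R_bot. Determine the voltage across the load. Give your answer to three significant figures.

V_out ≈ 2.09 V

The load sits in parallel with R_bot: R_bot‖R_L = (68.0 × 331) / (68.0 + 331) = 56.41 kΩ.
V_out = 14.3 × 56.41 / (330 + 56.41) = 14.3 × 56.41/386.4 = 2.09 V.
(Unloaded it would have been 2.44 V.)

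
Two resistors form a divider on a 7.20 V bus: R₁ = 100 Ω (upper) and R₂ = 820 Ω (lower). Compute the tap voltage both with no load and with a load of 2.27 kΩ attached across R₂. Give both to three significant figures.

Unloaded: 6.42 V; loaded: 6.17 V

Open-circuit: V = 7.20 × 820/(100 + 820) = 6.42 V.
With the load, R₂ becomes R₂‖R_L = 602.4 Ω, so V = 7.20 × 602.4/702.4 = 6.17 V.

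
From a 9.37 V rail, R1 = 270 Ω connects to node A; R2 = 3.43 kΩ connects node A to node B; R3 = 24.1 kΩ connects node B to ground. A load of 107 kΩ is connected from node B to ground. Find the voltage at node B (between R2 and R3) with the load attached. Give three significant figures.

V ≈ 7.89 V

At node B, R3 is in parallel with the load: R3‖R_L = 19670 Ω.
Below node A the resistance is R2 + (R3‖R_L) = 23100 Ω, so V_A = 9.37 × 23100/23370 = 9.262 V.
Then V_B = V_A × (R3‖R_L)/(R2 + R3‖R_L) = 9.262 × 19670/23100 = 7.89 V.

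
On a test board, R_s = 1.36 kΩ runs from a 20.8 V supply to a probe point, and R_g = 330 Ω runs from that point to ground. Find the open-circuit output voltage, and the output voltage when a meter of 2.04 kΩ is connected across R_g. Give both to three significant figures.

Unloaded: 4.06 V; loaded: 3.59 V

Open-circuit: V = 20.8 × 330/(1360 + 330) = 4.06 V.
With the load, R_g becomes R_g‖R_L = 284.1 Ω, so V = 20.8 × 284.1/1644 = 3.59 V.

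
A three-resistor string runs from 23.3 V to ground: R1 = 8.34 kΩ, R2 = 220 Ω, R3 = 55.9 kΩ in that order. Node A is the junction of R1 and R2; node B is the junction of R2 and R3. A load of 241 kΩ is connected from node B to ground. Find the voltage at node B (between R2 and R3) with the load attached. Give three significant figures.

V ≈ 19.6 V

At node B, R3 is in parallel with the load: R3‖R_L = 45380 Ω.
Below node A the resistance is R2 + (R3‖R_L) = 45600 Ω, so V_A = 23.3 × 45600/53940 = 19.70 V.
Then V_B = V_A × (R3‖R_L)/(R2 + R3‖R_L) = 19.70 × 45380/45600 = 19.6 V.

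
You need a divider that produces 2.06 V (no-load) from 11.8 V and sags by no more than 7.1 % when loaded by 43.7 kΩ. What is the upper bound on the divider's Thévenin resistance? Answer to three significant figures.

Loading drop = R_th/(R_th + R_L) ≤ 0.0710, so R_th ≤ R_L · ε/(1−ε) = 43.7 kΩ × 0.0710/0.9290 = 3.34 kΩ.

R_th ≤ 3.34 kΩ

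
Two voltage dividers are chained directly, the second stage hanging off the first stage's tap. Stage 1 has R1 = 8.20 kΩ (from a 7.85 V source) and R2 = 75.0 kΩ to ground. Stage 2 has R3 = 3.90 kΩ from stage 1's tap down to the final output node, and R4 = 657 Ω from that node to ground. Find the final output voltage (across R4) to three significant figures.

Stage 2 presents R3+R4 = 4557 Ω as a load on stage 1's tap.
Stage 1's lower leg becomes R2‖(R3+R4) = 4296 Ω, so V_mid = 7.85 × 4296/12500 = 2.699 V.
Stage 2 is itself unloaded: V_out = V_mid × R4/(R3+R4) = 2.699 × 657/4557 = 0.389 V.

V_out ≈ 0.389 V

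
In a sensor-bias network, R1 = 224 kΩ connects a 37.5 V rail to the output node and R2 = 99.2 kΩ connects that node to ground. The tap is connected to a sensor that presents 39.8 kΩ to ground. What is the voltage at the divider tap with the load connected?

The load sits in parallel with R2: R2‖R_L = (99.2 × 39.8) / (99.2 + 39.8) = 28.40 kΩ.
V_out = 37.5 × 28.40 / (224 + 28.40) = 37.5 × 28.40/252.4 = 4.22 V.
(Unloaded it would have been 11.5 V.)

V_out ≈ 4.22 V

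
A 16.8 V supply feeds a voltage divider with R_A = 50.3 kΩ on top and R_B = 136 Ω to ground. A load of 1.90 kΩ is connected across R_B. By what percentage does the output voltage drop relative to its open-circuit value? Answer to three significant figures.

The divider's output (Thévenin) resistance is R_A‖R_B = 135.6 Ω.
Fractional drop under load = R_th/(R_th + R_L) = 135.6 / (135.6 + 1900) = 0.06663.
So the output falls by 6.66 %.

6.66 %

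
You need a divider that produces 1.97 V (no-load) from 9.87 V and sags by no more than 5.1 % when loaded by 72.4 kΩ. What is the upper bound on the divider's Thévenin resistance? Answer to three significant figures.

R_th ≤ 3.89 kΩ

Loading drop = R_th/(R_th + R_L) ≤ 0.0510, so R_th ≤ R_L · ε/(1−ε) = 72.4 kΩ × 0.0510/0.9490 = 3.89 kΩ.
(Any R1, R2 with R2/(R1+R2) = 0.200 and R1‖R2 ≤ 3.89 kΩ will meet the spec.)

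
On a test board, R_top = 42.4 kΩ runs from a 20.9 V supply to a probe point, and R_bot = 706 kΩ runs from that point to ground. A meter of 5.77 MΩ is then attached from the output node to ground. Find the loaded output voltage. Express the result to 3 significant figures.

V_out ≈ 19.6 V

The load sits in parallel with R_bot: R_bot‖R_L = (706 × 5770) / (706 + 5770) = 629.0 kΩ.
V_out = 20.9 × 629.0 / (42.4 + 629.0) = 20.9 × 629.0/671.4 = 19.6 V.
(Unloaded it would have been 19.7 V.)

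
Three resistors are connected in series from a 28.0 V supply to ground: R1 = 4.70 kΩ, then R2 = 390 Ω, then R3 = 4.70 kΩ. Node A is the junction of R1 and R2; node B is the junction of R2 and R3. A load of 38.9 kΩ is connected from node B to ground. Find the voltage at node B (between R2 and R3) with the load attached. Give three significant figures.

At node B, R3 is in parallel with the load: R3‖R_L = 4193 Ω.
Below node A the resistance is R2 + (R3‖R_L) = 4583 Ω, so V_A = 28.0 × 4583/9283 = 13.82 V.
Then V_B = V_A × (R3‖R_L)/(R2 + R3‖R_L) = 13.82 × 4193/4583 = 12.6 V.

V ≈ 12.6 V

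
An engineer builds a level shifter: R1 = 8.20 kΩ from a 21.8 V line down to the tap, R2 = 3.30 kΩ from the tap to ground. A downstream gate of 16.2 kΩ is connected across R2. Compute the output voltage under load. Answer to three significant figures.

V_out ≈ 5.46 V

The load sits in parallel with R2: R2‖R_L = (3.30 × 16.2) / (3.30 + 16.2) = 2.742 kΩ.
V_out = 21.8 × 2.742 / (8.20 + 2.742) = 21.8 × 2.742/10.94 = 5.46 V.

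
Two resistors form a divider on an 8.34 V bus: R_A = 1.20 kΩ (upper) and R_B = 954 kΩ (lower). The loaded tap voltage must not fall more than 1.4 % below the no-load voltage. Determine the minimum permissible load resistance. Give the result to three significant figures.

R_L(min) ≈ 84.4 kΩ

Output resistance R_th = R_A‖R_B = (1.20 × 954)/955.2 = 1.198 kΩ.
The fractional drop is R_th/(R_th + R_L); requiring this ≤ 0.0140 gives R_L ≥ R_th(1/0.0140 − 1) = 1.198 × 70.43 = 84.4 kΩ.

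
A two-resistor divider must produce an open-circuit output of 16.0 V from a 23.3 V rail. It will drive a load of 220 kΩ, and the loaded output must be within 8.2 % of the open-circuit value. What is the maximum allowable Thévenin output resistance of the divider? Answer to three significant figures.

Loading drop = R_th/(R_th + R_L) ≤ 0.0820, so R_th ≤ R_L · ε/(1−ε) = 220 kΩ × 0.0820/0.9180 = 19.7 kΩ.

R_th ≤ 19.7 kΩ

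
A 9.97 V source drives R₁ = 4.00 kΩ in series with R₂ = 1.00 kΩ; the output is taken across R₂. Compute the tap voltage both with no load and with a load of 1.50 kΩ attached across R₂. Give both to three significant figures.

Unloaded: 1.99 V; loaded: 1.30 V

Open-circuit: V = 9.97 × 1.00/(4.00 + 1.00) = 1.99 V.
With the load, R₂ becomes R₂‖R_L = 0.6000 kΩ, so V = 9.97 × 0.6000/4.600 = 1.30 V.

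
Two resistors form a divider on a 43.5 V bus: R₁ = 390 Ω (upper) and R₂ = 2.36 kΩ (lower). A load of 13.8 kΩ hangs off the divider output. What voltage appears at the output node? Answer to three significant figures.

The load sits in parallel with R₂: R₂‖R_L = (2360 × 13800) / (2360 + 13800) = 2015 Ω.
V_out = 43.5 × 2015 / (390 + 2015) = 43.5 × 2015/2405 = 36.4 V.

V_out ≈ 36.4 V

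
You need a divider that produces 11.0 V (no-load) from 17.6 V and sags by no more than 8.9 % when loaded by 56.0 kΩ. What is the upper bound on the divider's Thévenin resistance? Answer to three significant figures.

R_th ≤ 5.47 kΩ

Loading drop = R_th/(R_th + R_L) ≤ 0.0890, so R_th ≤ R_L · ε/(1−ε) = 56.0 kΩ × 0.0890/0.9110 = 5.47 kΩ.
(Any R1, R2 with R2/(R1+R2) = 0.625 and R1‖R2 ≤ 5.47 kΩ will meet the spec.)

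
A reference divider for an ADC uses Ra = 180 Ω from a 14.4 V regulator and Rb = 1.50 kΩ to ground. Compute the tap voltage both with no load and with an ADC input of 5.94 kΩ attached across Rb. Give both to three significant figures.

Unloaded: 12.9 V; loaded: 12.5 V

Open-circuit: V = 14.4 × 1500/(180 + 1500) = 12.9 V.
With the load, Rb becomes Rb‖R_L = 1198 Ω, so V = 14.4 × 1198/1378 = 12.5 V.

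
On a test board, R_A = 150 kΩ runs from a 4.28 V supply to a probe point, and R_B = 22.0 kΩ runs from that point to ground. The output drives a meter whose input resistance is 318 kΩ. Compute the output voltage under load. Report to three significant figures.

V_out ≈ 0.516 V

The load sits in parallel with R_B: R_B‖R_L = (22.0 × 318) / (22.0 + 318) = 20.58 kΩ.
V_out = 4.28 × 20.58 / (150 + 20.58) = 4.28 × 20.58/170.6 = 0.516 V.
(Unloaded it would have been 0.547 V.)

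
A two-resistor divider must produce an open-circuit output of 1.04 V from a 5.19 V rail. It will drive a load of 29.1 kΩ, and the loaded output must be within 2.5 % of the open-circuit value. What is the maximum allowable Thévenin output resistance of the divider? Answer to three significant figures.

R_th ≤ 746 Ω

Loading drop = R_th/(R_th + R_L) ≤ 0.0250, so R_th ≤ R_L · ε/(1−ε) = 29.1 kΩ × 0.0250/0.9750 = 746 Ω.
(Any R1, R2 with R2/(R1+R2) = 0.200 and R1‖R2 ≤ 746 Ω will meet the spec.)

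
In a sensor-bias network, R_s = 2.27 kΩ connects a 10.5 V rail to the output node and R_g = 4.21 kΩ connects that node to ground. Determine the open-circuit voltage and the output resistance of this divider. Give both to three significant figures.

V_th = 6.82 V, R_th = 1.47 kΩ

V_th is the open-circuit tap voltage: 10.5 × 4.21/(2.27 + 4.21) = 6.82 V.
With the supply zeroed, R_s and R_g appear in parallel from the tap: R_th = R_s‖R_g = (2.27 × 4.21)/6.480 = 1.47 kΩ.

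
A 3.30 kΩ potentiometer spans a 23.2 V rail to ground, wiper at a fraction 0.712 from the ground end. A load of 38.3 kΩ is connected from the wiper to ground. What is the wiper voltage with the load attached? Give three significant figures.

V ≈ 16.2 V

The wiper splits the pot into (1−α)R = 950.4 Ω above and αR = 2350 Ω below.
Lower section ‖ load = 2214 Ω.
V_wiper = 23.2 × 2214/(950.4 + 2214) = 16.2 V.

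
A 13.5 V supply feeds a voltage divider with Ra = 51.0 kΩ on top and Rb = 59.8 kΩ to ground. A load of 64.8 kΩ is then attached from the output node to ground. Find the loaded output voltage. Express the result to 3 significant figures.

V_out ≈ 5.11 V

The load sits in parallel with Rb: Rb‖R_L = (59.8 × 64.8) / (59.8 + 64.8) = 31.10 kΩ.
V_out = 13.5 × 31.10 / (51.0 + 31.10) = 13.5 × 31.10/82.10 = 5.11 V.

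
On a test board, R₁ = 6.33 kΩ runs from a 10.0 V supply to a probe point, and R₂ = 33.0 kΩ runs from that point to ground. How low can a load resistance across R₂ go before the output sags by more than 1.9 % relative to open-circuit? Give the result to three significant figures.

Output resistance R_th = R₁‖R₂ = (6.33 × 33.0)/39.33 = 5.311 kΩ.
The fractional drop is R_th/(R_th + R_L); requiring this ≤ 0.0190 gives R_L ≥ R_th(1/0.0190 − 1) = 5.311 × 51.63 = 274 kΩ.

R_L(min) ≈ 274 kΩ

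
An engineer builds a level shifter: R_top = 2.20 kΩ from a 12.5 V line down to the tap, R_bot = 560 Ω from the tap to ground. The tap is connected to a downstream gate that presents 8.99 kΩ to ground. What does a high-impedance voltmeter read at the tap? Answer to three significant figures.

The load sits in parallel with R_bot: R_bot‖R_L = (560 × 8990) / (560 + 8990) = 527.2 Ω.
V_out = 12.5 × 527.2 / (2200 + 527.2) = 12.5 × 527.2/2727 = 2.42 V.

V_out ≈ 2.42 V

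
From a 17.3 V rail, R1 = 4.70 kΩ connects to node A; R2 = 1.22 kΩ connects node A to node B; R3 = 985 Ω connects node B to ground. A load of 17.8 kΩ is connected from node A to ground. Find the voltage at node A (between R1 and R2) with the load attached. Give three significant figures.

Below node A the series string R2+R3 = 2205 Ω sits in parallel with the 17800 Ω load: 1962 Ω.
V_A = 17.3 × 1962/(4700 + 1962) = 5.09 V.

V ≈ 5.09 V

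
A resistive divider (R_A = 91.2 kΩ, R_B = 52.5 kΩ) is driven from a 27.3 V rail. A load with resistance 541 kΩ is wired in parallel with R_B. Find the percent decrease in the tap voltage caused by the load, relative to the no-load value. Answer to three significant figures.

The divider's output (Thévenin) resistance is R_A‖R_B = 33.32 kΩ.
Fractional drop under load = R_th/(R_th + R_L) = 33.32 / (33.32 + 541) = 0.05802.
So the output falls by 5.80 %.

5.80 %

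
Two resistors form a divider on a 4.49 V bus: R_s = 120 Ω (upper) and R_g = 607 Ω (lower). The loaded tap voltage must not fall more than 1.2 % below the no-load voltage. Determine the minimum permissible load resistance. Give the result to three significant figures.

R_L(min) ≈ 8.25 kΩ

Output resistance R_th = R_s‖R_g = (120 × 607)/727.0 = 100.2 Ω.
The fractional drop is R_th/(R_th + R_L); requiring this ≤ 0.0120 gives R_L ≥ R_th(1/0.0120 − 1) = 100.2 × 82.33 = 8.25 kΩ.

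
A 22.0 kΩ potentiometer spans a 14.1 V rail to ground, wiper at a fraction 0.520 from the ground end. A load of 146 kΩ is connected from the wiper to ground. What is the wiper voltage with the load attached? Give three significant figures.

V ≈ 7.07 V

The wiper splits the pot into (1−α)R = 10.56 kΩ above and αR = 11.44 kΩ below.
Lower section ‖ load = 10.61 kΩ.
V_wiper = 14.1 × 10.61/(10.56 + 10.61) = 7.07 V.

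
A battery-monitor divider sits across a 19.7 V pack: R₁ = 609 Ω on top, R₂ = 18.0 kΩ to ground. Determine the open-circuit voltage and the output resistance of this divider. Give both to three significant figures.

V_th is the open-circuit tap voltage: 19.7 × 18000/(609 + 18000) = 19.1 V.
With the supply zeroed, R₁ and R₂ appear in parallel from the tap: R_th = R₁‖R₂ = (609 × 18000)/18610 = 589 Ω.

V_th = 19.1 V, R_th = 589 Ω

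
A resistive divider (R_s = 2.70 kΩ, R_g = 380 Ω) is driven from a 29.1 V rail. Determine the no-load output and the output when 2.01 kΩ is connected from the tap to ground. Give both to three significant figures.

Unloaded: 3.59 V; loaded: 3.08 V

Open-circuit: V = 29.1 × 380/(2700 + 380) = 3.59 V.
With the load, R_g becomes R_g‖R_L = 319.6 Ω, so V = 29.1 × 319.6/3020 = 3.08 V.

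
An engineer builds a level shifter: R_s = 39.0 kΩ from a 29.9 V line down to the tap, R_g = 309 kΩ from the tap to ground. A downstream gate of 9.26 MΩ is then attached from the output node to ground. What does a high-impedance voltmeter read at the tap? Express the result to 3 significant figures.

V_out ≈ 26.5 V

The load sits in parallel with R_g: R_g‖R_L = (309 × 9260) / (309 + 9260) = 299.0 kΩ.
V_out = 29.9 × 299.0 / (39.0 + 299.0) = 29.9 × 299.0/338.0 = 26.5 V.
(Unloaded it would have been 26.5 V.)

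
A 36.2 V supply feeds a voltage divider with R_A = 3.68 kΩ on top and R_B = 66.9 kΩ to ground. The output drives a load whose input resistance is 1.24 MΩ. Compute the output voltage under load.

The load sits in parallel with R_B: R_B‖R_L = (66.9 × 1240) / (66.9 + 1240) = 63.48 kΩ.
V_out = 36.2 × 63.48 / (3.68 + 63.48) = 36.2 × 63.48/67.16 = 34.2 V.

V_out ≈ 34.2 V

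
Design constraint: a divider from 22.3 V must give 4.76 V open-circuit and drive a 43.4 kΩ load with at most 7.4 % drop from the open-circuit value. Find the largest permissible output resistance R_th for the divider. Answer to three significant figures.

R_th ≤ 3.47 kΩ

Loading drop = R_th/(R_th + R_L) ≤ 0.0740, so R_th ≤ R_L · ε/(1−ε) = 43.4 kΩ × 0.0740/0.9260 = 3.47 kΩ.
(Any R1, R2 with R2/(R1+R2) = 0.213 and R1‖R2 ≤ 3.47 kΩ will meet the spec.)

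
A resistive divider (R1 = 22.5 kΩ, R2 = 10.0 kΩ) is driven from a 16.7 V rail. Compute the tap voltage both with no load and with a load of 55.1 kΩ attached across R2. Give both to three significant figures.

Open-circuit: V = 16.7 × 10.0/(22.5 + 10.0) = 5.14 V.
With the load, R2 becomes R2‖R_L = 8.464 kΩ, so V = 16.7 × 8.464/30.96 = 4.56 V.

Unloaded: 5.14 V; loaded: 4.56 V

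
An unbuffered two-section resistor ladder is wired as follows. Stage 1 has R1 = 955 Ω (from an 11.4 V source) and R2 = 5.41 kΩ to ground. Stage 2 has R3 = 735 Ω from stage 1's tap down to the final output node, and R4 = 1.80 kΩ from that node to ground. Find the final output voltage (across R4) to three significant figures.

Stage 2 presents R3+R4 = 2535 Ω as a load on stage 1's tap.
Stage 1's lower leg becomes R2‖(R3+R4) = 1726 Ω, so V_mid = 11.4 × 1726/2681 = 7.339 V.
Stage 2 is itself unloaded: V_out = V_mid × R4/(R3+R4) = 7.339 × 1800/2535 = 5.21 V.

V_out ≈ 5.21 V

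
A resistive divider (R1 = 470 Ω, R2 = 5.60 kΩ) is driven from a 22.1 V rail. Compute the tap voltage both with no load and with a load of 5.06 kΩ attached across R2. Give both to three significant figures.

Unloaded: 20.4 V; loaded: 18.8 V

Open-circuit: V = 22.1 × 5600/(470 + 5600) = 20.4 V.
With the load, R2 becomes R2‖R_L = 2658 Ω, so V = 22.1 × 2658/3128 = 18.8 V.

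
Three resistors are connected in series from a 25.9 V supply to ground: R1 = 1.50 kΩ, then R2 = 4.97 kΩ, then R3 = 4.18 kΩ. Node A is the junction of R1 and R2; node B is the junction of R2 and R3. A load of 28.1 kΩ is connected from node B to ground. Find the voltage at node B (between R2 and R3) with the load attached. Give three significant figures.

At node B, R3 is in parallel with the load: R3‖R_L = 3.639 kΩ.
Below node A the resistance is R2 + (R3‖R_L) = 8.609 kΩ, so V_A = 25.9 × 8.609/10.11 = 22.06 V.
Then V_B = V_A × (R3‖R_L)/(R2 + R3‖R_L) = 22.06 × 3.639/8.609 = 9.32 V.

V ≈ 9.32 V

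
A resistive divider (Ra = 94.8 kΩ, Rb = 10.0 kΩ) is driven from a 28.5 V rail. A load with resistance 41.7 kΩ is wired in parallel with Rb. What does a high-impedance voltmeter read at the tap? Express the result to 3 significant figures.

The load sits in parallel with Rb: Rb‖R_L = (10.0 × 41.7) / (10.0 + 41.7) = 8.066 kΩ.
V_out = 28.5 × 8.066 / (94.8 + 8.066) = 28.5 × 8.066/102.9 = 2.23 V.

V_out ≈ 2.23 V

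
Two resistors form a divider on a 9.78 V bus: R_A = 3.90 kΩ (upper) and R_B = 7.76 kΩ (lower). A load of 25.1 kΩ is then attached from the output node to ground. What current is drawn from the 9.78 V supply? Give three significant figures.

I ≈ 0.995 mA

R_B‖R_L = 5.927 kΩ, so the source sees R_A + R_B‖R_L = 9.827 kΩ.
I = 9.78 V / 9.827 kΩ = 0.995 mA.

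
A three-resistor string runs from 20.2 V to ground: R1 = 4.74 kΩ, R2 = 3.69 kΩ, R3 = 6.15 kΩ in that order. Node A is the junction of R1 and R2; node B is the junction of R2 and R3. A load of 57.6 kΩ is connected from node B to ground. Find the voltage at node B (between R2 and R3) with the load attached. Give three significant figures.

At node B, R3 is in parallel with the load: R3‖R_L = 5.557 kΩ.
Below node A the resistance is R2 + (R3‖R_L) = 9.247 kΩ, so V_A = 20.2 × 9.247/13.99 = 13.35 V.
Then V_B = V_A × (R3‖R_L)/(R2 + R3‖R_L) = 13.35 × 5.557/9.247 = 8.03 V.

V ≈ 8.03 V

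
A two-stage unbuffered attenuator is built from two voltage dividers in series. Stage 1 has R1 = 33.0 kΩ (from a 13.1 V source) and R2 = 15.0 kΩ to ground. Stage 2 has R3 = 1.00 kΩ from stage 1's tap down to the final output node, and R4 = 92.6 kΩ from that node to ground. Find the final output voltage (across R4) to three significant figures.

Stage 2 presents R3+R4 = 93.60 kΩ as a load on stage 1's tap.
Stage 1's lower leg becomes R2‖(R3+R4) = 12.93 kΩ, so V_mid = 13.1 × 12.93/45.93 = 3.687 V.
Stage 2 is itself unloaded: V_out = V_mid × R4/(R3+R4) = 3.687 × 92.6/93.60 = 3.65 V.

V_out ≈ 3.65 V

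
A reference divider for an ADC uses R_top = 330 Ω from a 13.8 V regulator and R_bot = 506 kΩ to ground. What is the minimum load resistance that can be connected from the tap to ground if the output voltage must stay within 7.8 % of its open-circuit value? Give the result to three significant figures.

Output resistance R_th = R_top‖R_bot = (330 × 506000)/506300 = 329.8 Ω.
The fractional drop is R_th/(R_th + R_L); requiring this ≤ 0.0780 gives R_L ≥ R_th(1/0.0780 − 1) = 329.8 × 11.82 = 3.90 kΩ.

R_L(min) ≈ 3.90 kΩ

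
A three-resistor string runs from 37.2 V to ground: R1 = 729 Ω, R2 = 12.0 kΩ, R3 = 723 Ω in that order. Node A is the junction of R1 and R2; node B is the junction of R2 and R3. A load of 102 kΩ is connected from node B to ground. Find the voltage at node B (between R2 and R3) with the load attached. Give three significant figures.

At node B, R3 is in parallel with the load: R3‖R_L = 717.9 Ω.
Below node A the resistance is R2 + (R3‖R_L) = 12720 Ω, so V_A = 37.2 × 12720/13450 = 35.18 V.
Then V_B = V_A × (R3‖R_L)/(R2 + R3‖R_L) = 35.18 × 717.9/12720 = 1.99 V.

V ≈ 1.99 V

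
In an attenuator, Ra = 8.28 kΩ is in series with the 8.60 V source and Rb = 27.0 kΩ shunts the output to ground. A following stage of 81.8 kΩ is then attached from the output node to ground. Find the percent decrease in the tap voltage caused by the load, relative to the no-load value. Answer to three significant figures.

7.19 %

The divider's output (Thévenin) resistance is Ra‖Rb = 6.337 kΩ.
Fractional drop under load = R_th/(R_th + R_L) = 6.337 / (6.337 + 81.8) = 0.07190.
So the output falls by 7.19 %.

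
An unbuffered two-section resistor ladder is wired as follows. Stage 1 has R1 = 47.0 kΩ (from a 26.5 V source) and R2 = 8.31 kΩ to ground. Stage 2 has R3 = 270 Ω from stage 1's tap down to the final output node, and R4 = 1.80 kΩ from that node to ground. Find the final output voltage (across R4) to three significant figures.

V_out ≈ 0.785 V

Stage 2 presents R3+R4 = 2070 Ω as a load on stage 1's tap.
Stage 1's lower leg becomes R2‖(R3+R4) = 1657 Ω, so V_mid = 26.5 × 1657/48660 = 0.9026 V.
Stage 2 is itself unloaded: V_out = V_mid × R4/(R3+R4) = 0.9026 × 1800/2070 = 0.785 V.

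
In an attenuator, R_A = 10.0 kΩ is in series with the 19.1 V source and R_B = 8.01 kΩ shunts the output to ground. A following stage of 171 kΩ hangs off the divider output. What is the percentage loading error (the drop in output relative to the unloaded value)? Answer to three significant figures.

2.53 %

The divider's output (Thévenin) resistance is R_A‖R_B = 4.448 kΩ.
Fractional drop under load = R_th/(R_th + R_L) = 4.448 / (4.448 + 171) = 0.02535.
So the output falls by 2.53 %.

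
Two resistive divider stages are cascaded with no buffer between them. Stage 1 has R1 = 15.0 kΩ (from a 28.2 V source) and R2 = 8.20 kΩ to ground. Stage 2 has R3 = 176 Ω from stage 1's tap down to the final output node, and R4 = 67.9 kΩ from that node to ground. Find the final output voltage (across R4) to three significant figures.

V_out ≈ 9.22 V

Stage 2 presents R3+R4 = 68080 Ω as a load on stage 1's tap.
Stage 1's lower leg becomes R2‖(R3+R4) = 7318 Ω, so V_mid = 28.2 × 7318/22320 = 9.247 V.
Stage 2 is itself unloaded: V_out = V_mid × R4/(R3+R4) = 9.247 × 67900/68080 = 9.22 V.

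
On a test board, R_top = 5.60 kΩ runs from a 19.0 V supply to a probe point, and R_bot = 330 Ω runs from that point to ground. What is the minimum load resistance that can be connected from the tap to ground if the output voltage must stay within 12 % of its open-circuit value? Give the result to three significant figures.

Output resistance R_th = R_top‖R_bot = (5600 × 330)/5930 = 311.6 Ω.
The fractional drop is R_th/(R_th + R_L); requiring this ≤ 0.120 gives R_L ≥ R_th(1/0.120 − 1) = 311.6 × 7.333 = 2.29 kΩ.

R_L(min) ≈ 2.29 kΩ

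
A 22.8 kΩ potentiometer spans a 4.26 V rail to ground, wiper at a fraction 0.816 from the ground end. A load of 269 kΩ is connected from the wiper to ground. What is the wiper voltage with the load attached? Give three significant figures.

The wiper splits the pot into (1−α)R = 4.195 kΩ above and αR = 18.60 kΩ below.
Lower section ‖ load = 17.40 kΩ.
V_wiper = 4.26 × 17.40/(4.195 + 17.40) = 3.43 V.

V ≈ 3.43 V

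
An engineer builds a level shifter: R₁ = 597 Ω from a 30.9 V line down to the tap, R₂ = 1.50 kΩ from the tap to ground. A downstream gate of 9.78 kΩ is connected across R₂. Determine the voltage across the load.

The load sits in parallel with R₂: R₂‖R_L = (1500 × 9780) / (1500 + 9780) = 1301 Ω.
V_out = 30.9 × 1301 / (597 + 1301) = 30.9 × 1301/1898 = 21.2 V.

V_out ≈ 21.2 V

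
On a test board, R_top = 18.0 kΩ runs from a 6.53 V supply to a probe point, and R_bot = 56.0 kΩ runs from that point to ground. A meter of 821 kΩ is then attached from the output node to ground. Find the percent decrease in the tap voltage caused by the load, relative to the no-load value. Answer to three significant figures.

1.63 %

The divider's output (Thévenin) resistance is R_top‖R_bot = 13.62 kΩ.
Fractional drop under load = R_th/(R_th + R_L) = 13.62 / (13.62 + 821) = 0.01632.
So the output falls by 1.63 %.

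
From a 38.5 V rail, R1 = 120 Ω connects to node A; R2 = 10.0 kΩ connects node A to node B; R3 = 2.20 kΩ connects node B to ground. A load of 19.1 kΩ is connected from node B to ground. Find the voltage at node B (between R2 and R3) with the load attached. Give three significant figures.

At node B, R3 is in parallel with the load: R3‖R_L = 1973 Ω.
Below node A the resistance is R2 + (R3‖R_L) = 11970 Ω, so V_A = 38.5 × 11970/12090 = 38.12 V.
Then V_B = V_A × (R3‖R_L)/(R2 + R3‖R_L) = 38.12 × 1973/11970 = 6.28 V.

V ≈ 6.28 V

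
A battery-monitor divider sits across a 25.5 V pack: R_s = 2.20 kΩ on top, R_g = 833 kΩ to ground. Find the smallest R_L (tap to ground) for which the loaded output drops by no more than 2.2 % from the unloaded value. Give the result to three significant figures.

R_L(min) ≈ 97.5 kΩ

Output resistance R_th = R_s‖R_g = (2.20 × 833)/835.2 = 2.194 kΩ.
The fractional drop is R_th/(R_th + R_L); requiring this ≤ 0.0220 gives R_L ≥ R_th(1/0.0220 − 1) = 2.194 × 44.45 = 97.5 kΩ.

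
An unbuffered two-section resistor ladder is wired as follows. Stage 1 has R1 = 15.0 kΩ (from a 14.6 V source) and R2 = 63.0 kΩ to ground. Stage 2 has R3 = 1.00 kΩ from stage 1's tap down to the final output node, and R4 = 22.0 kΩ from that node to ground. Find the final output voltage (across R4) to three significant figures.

Stage 2 presents R3+R4 = 23.00 kΩ as a load on stage 1's tap.
Stage 1's lower leg becomes R2‖(R3+R4) = 16.85 kΩ, so V_mid = 14.6 × 16.85/31.85 = 7.724 V.
Stage 2 is itself unloaded: V_out = V_mid × R4/(R3+R4) = 7.724 × 22.0/23.00 = 7.39 V.

V_out ≈ 7.39 V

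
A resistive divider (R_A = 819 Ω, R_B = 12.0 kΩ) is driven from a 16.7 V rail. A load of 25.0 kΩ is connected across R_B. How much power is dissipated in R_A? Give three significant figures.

P ≈ 2.87 mW

Total resistance from the source is R_A + (R_B‖R_L) = 8927 Ω, so I = 16.7/8927 Ω = 1.871 mA.
P = I²·R_A = (1.871 mA)² × 819 Ω = 2.87 mW.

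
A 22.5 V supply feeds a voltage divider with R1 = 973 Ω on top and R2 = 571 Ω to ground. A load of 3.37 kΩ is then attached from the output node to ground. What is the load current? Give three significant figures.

I_L ≈ 2.23 mA

R2‖R_L = 488.3 Ω; V_out = 22.5 × 488.3/1461 = 7.518 V.
I_L = V_out / R_L = 7.518 / 3.37 kΩ = 2.23 mA.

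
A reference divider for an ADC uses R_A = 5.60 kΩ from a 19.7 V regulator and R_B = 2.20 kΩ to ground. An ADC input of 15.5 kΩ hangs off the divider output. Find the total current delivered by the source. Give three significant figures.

R_B‖R_L = 1.927 kΩ, so the source sees R_A + R_B‖R_L = 7.527 kΩ.
I = 19.7 V / 7.527 kΩ = 2.62 mA.

I ≈ 2.62 mA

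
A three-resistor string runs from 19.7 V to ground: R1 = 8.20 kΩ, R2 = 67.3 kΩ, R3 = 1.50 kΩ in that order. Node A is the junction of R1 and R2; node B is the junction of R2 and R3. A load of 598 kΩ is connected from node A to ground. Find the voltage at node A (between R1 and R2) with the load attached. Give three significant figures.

V ≈ 17.4 V

Below node A the series string R2+R3 = 68.80 kΩ sits in parallel with the 598 kΩ load: 61.70 kΩ.
V_A = 19.7 × 61.70/(8.20 + 61.70) = 17.4 V.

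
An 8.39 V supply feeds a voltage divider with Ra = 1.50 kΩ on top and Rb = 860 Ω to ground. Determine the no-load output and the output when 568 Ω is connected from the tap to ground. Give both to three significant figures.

Unloaded: 3.06 V; loaded: 1.56 V

Open-circuit: V = 8.39 × 860/(1500 + 860) = 3.06 V.
With the load, Rb becomes Rb‖R_L = 342.1 Ω, so V = 8.39 × 342.1/1842 = 1.56 V.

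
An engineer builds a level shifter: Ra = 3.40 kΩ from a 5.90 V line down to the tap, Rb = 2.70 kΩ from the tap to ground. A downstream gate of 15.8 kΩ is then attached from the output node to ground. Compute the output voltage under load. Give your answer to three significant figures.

The load sits in parallel with Rb: Rb‖R_L = (2.70 × 15.8) / (2.70 + 15.8) = 2.306 kΩ.
V_out = 5.90 × 2.306 / (3.40 + 2.306) = 5.90 × 2.306/5.706 = 2.38 V.

V_out ≈ 2.38 V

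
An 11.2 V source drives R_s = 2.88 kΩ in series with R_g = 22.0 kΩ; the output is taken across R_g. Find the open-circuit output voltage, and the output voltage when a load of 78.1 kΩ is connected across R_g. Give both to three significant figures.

Open-circuit: V = 11.2 × 22.0/(2.88 + 22.0) = 9.90 V.
With the load, R_g becomes R_g‖R_L = 17.16 kΩ, so V = 11.2 × 17.16/20.04 = 9.59 V.

Unloaded: 9.90 V; loaded: 9.59 V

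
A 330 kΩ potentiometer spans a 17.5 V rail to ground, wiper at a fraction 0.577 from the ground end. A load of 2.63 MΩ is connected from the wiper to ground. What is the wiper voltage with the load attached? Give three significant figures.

The wiper splits the pot into (1−α)R = 139.6 kΩ above and αR = 190.4 kΩ below.
Lower section ‖ load = 177.6 kΩ.
V_wiper = 17.5 × 177.6/(139.6 + 177.6) = 9.80 V.

V ≈ 9.80 V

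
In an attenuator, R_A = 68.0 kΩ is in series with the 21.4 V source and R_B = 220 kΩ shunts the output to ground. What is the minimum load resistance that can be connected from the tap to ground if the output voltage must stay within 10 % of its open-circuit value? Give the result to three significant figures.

R_L(min) ≈ 468 kΩ

Output resistance R_th = R_A‖R_B = (68.0 × 220)/288.0 = 51.94 kΩ.
The fractional drop is R_th/(R_th + R_L); requiring this ≤ 0.100 gives R_L ≥ R_th(1/0.100 − 1) = 51.94 × 9.000 = 468 kΩ.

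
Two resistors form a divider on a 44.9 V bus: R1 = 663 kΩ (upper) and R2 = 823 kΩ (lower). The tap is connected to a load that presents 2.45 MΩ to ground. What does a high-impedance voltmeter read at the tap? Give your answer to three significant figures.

V_out ≈ 21.6 V

The load sits in parallel with R2: R2‖R_L = (823 × 2450) / (823 + 2450) = 616.1 kΩ.
V_out = 44.9 × 616.1 / (663 + 616.1) = 44.9 × 616.1/1279 = 21.6 V.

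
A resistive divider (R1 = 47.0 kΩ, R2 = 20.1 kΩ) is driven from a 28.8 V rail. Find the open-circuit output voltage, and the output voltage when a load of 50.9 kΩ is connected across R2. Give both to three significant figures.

Open-circuit: V = 28.8 × 20.1/(47.0 + 20.1) = 8.63 V.
With the load, R2 becomes R2‖R_L = 14.41 kΩ, so V = 28.8 × 14.41/61.41 = 6.76 V.

Unloaded: 8.63 V; loaded: 6.76 V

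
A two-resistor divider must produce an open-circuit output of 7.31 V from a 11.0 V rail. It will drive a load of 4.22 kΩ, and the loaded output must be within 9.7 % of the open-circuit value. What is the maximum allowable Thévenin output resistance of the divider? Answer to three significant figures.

Loading drop = R_th/(R_th + R_L) ≤ 0.0970, so R_th ≤ R_L · ε/(1−ε) = 4.22 kΩ × 0.0970/0.9030 = 453 Ω.

R_th ≤ 453 Ω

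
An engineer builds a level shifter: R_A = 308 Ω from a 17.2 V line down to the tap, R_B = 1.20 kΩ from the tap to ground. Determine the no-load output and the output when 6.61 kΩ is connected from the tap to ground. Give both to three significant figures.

Open-circuit: V = 17.2 × 1200/(308 + 1200) = 13.7 V.
With the load, R_B becomes R_B‖R_L = 1016 Ω, so V = 17.2 × 1016/1324 = 13.2 V.

Unloaded: 13.7 V; loaded: 13.2 V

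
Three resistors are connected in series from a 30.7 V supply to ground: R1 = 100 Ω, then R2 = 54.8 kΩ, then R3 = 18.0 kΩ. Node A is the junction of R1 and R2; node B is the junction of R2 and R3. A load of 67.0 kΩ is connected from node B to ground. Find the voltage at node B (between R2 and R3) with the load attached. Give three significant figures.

V ≈ 6.30 V

At node B, R3 is in parallel with the load: R3‖R_L = 14190 Ω.
Below node A the resistance is R2 + (R3‖R_L) = 68990 Ω, so V_A = 30.7 × 68990/69090 = 30.66 V.
Then V_B = V_A × (R3‖R_L)/(R2 + R3‖R_L) = 30.66 × 14190/68990 = 6.30 V.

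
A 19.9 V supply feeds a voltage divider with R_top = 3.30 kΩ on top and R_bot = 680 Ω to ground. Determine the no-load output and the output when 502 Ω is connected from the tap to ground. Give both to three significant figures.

Open-circuit: V = 19.9 × 680/(3300 + 680) = 3.40 V.
With the load, R_bot becomes R_bot‖R_L = 288.8 Ω, so V = 19.9 × 288.8/3589 = 1.60 V.

Unloaded: 3.40 V; loaded: 1.60 V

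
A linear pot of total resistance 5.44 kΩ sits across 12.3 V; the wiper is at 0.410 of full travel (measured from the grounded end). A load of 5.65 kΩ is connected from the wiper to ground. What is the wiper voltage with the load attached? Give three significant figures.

V ≈ 4.09 V

The wiper splits the pot into (1−α)R = 3.210 kΩ above and αR = 2.230 kΩ below.
Lower section ‖ load = 1.599 kΩ.
V_wiper = 12.3 × 1.599/(3.210 + 1.599) = 4.09 V.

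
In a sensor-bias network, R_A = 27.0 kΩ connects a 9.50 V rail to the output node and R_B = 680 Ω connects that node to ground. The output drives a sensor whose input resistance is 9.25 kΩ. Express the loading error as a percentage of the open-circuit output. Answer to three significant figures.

The divider's output (Thévenin) resistance is R_A‖R_B = 663.3 Ω.
Fractional drop under load = R_th/(R_th + R_L) = 663.3 / (663.3 + 9250) = 0.06691.
So the output falls by 6.69 %.

6.69 %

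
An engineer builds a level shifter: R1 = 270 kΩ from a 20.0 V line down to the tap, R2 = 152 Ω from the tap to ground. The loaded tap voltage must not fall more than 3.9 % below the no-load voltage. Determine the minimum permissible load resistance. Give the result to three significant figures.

R_L(min) ≈ 3.74 kΩ

Output resistance R_th = R1‖R2 = (270000 × 152)/270200 = 151.9 Ω.
The fractional drop is R_th/(R_th + R_L); requiring this ≤ 0.0390 gives R_L ≥ R_th(1/0.0390 − 1) = 151.9 × 24.64 = 3.74 kΩ.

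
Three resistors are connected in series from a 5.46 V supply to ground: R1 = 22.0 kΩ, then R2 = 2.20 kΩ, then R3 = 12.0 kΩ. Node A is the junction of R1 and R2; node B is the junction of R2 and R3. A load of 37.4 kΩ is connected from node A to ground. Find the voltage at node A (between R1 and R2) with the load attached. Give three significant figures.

Below node A the series string R2+R3 = 14.20 kΩ sits in parallel with the 37.4 kΩ load: 10.29 kΩ.
V_A = 5.46 × 10.29/(22.0 + 10.29) = 1.74 V.

V ≈ 1.74 V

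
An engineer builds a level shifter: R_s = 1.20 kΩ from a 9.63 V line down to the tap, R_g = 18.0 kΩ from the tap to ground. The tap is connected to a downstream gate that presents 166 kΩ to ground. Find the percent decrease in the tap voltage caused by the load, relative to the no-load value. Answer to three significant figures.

0.673 %

The divider's output (Thévenin) resistance is R_s‖R_g = 1.125 kΩ.
Fractional drop under load = R_th/(R_th + R_L) = 1.125 / (1.125 + 166) = 0.006731.
So the output falls by 0.673 %.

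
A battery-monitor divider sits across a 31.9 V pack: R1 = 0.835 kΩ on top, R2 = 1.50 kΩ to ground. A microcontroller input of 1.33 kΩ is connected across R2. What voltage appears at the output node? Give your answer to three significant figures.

The load sits in parallel with R2: R2‖R_L = (1500 × 1330) / (1500 + 1330) = 704.9 Ω.
V_out = 31.9 × 704.9 / (835 + 704.9) = 31.9 × 704.9/1540 = 14.6 V.
(Unloaded it would have been 20.5 V.)

V_out ≈ 14.6 V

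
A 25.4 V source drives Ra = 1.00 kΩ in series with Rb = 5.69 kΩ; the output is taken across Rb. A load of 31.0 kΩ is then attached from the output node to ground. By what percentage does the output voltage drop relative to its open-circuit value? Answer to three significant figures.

2.67 %

The divider's output (Thévenin) resistance is Ra‖Rb = 0.8505 kΩ.
Fractional drop under load = R_th/(R_th + R_L) = 0.8505 / (0.8505 + 31.0) = 0.02670.
So the output falls by 2.67 %.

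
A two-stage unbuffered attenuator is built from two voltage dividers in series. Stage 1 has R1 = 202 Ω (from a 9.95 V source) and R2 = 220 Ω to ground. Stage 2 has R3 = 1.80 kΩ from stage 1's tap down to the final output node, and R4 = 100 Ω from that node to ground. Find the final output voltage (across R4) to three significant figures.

V_out ≈ 0.259 V

Stage 2 presents R3+R4 = 1900 Ω as a load on stage 1's tap.
Stage 1's lower leg becomes R2‖(R3+R4) = 197.2 Ω, so V_mid = 9.95 × 197.2/399.2 = 4.915 V.
Stage 2 is itself unloaded: V_out = V_mid × R4/(R3+R4) = 4.915 × 100/1900 = 0.259 V.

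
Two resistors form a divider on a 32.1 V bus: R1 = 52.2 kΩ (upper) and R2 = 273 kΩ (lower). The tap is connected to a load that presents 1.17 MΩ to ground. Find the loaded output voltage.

V_out ≈ 26.0 V

The load sits in parallel with R2: R2‖R_L = (273 × 1170) / (273 + 1170) = 221.4 kΩ.
V_out = 32.1 × 221.4 / (52.2 + 221.4) = 32.1 × 221.4/273.6 = 26.0 V.
(Unloaded it would have been 26.9 V.)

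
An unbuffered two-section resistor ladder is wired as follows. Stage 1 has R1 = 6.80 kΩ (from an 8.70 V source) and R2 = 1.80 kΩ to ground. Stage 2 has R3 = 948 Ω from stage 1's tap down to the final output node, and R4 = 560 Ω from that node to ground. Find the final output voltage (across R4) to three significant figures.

Stage 2 presents R3+R4 = 1508 Ω as a load on stage 1's tap.
Stage 1's lower leg becomes R2‖(R3+R4) = 820.6 Ω, so V_mid = 8.70 × 820.6/7621 = 0.9368 V.
Stage 2 is itself unloaded: V_out = V_mid × R4/(R3+R4) = 0.9368 × 560/1508 = 0.348 V.

V_out ≈ 0.348 V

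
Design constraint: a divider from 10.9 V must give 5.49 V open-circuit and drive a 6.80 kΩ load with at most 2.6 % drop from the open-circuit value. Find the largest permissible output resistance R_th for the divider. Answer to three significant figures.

Loading drop = R_th/(R_th + R_L) ≤ 0.0260, so R_th ≤ R_L · ε/(1−ε) = 6.80 kΩ × 0.0260/0.9740 = 182 Ω.
(Any R1, R2 with R2/(R1+R2) = 0.504 and R1‖R2 ≤ 182 Ω will meet the spec.)

R_th ≤ 182 Ω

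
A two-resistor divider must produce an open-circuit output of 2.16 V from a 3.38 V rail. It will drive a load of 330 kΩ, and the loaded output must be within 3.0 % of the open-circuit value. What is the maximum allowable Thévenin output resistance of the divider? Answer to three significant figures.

R_th ≤ 10.2 kΩ

Loading drop = R_th/(R_th + R_L) ≤ 0.0300, so R_th ≤ R_L · ε/(1−ε) = 330 kΩ × 0.0300/0.9700 = 10.2 kΩ.
(Any R1, R2 with R2/(R1+R2) = 0.639 and R1‖R2 ≤ 10.2 kΩ will meet the spec.)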